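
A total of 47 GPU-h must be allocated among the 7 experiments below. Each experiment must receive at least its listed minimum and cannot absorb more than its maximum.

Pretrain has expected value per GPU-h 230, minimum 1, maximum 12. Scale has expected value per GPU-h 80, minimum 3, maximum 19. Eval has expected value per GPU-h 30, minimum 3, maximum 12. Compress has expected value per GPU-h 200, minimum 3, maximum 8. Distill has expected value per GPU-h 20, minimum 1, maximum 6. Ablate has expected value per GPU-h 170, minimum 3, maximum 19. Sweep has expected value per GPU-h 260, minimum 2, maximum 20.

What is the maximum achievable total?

9820

Meeting every minimum uses 1+3+3+3+1+3+2 = 16 GPU-h, leaving 31.
Rank by expected value per GPU-h: Sweep 260 > Pretrain 230 > Compress 200 > Ablate 170 > Scale 80 > Eval 30 > Distill 20.
Sweep: +18 to 20 (cap) — 13 left.
Pretrain: +11 to 12 (cap) — 2 left.
Compress: +2 (room for 5) → 5. Pool exhausted.
Total = 230×12 + 80×3 + 30×3 + 200×5 + 20×1 + 170×3 + 260×20 = 9820.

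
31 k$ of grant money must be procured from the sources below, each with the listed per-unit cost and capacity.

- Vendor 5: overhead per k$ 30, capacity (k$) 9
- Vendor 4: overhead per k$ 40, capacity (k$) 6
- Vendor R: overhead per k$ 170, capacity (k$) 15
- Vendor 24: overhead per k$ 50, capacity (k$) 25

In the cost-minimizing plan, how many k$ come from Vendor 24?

16

Use sources in increasing cost order.
Take 9 from Vendor 5 at 30 ; need 22 more.
Vendor 4 at 40: take all 6 k$ ; 16 still needed.
Vendor 24 (50): take the remaining 16 ; done.
Vendor R: unused.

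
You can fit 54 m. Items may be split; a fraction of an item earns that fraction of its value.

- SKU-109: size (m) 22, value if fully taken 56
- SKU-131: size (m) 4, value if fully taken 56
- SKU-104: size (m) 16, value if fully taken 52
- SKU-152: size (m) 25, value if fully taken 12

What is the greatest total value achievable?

Best value per unit of size first: SKU-131 56/4≈14, SKU-104 52/16≈3.25, SKU-109 56/22≈2.55, SKU-152 12/25≈0.48.
Take all of SKU-131 (4 m, value 56) ; 50 m left.
All 16 m of SKU-104 fit (value 52) ; 34 remain.
SKU-109: take in full, 22 m for value 56 ; 12 left.
12 m left: a 12/25 share of SKU-152 gives 12×12/25 = 5.76.
Total value = 169.76.

169.76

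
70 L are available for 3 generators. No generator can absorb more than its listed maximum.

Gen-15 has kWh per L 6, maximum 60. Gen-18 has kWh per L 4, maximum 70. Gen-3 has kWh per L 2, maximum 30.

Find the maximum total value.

400

Rank by kWh per L: Gen-15 6 > Gen-18 4 > Gen-3 2.
Give Gen-15 60 to hit its cap of 60 — 10 left.
Gen-18 has room for 70 but only 10 remain, so it gets 10.
Total = 6×60 + 4×10 = 400.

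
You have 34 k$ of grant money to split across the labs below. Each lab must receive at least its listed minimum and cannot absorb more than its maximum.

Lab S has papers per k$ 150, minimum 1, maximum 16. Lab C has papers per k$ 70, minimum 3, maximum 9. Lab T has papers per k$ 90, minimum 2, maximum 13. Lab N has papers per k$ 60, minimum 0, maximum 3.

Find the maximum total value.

Meeting every minimum uses 1+3+2+0 = 6 k$, leaving 28.
Order the labs by papers per k$: Lab S 150 > Lab T 90 > Lab C 70 > Lab N 60.
Lab S: +15 to 16 (cap) → 13 left.
Lab T takes 11 more to reach its cap of 13 → 2 left.
Lab C: +2 (room for 6) → 5. Pool exhausted.
Total = 150×16 + 70×5 + 90×13 = 3920.

3920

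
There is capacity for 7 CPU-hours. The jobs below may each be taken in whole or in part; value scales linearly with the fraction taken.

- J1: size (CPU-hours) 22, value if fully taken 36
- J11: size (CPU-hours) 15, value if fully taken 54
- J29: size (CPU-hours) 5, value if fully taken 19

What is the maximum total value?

26.2

Best value per unit of size first: J29 19/5≈3.8, J11 54/15≈3.6, J1 36/22≈1.64.
J29: take in full, 5 CPU-hours for value 19 — 2 left.
Fill the last 2 CPU-hours with part of J11: 2/15 of it earns 7.2.
Total value = 26.2.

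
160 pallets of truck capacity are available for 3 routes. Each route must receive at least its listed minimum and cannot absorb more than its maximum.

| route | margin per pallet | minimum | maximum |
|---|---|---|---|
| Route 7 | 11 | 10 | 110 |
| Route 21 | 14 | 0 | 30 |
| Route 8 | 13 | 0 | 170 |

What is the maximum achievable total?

Meeting every minimum uses 10+0+0 = 10 pallets, leaving 150.
Highest margin per pallet first: Route 21 14 > Route 8 13 > Route 7 11.
Route 21 takes 30 more to reach its cap of 30 — 120 left.
Only 120 left; Route 8 takes them to reach 120.
Total = 11×10 + 14×30 + 13×120 = 2090.

2090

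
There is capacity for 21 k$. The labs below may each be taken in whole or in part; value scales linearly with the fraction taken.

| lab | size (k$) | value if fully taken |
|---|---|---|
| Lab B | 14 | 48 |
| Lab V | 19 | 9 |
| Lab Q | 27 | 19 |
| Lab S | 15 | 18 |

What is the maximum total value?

Best value per unit of size first: Lab B 48/14≈3.43, Lab S 18/15≈1.2, Lab Q 19/27≈0.704, Lab V 9/19≈0.474.
Lab B: take in full, 14 k$ for value 48 ; 7 left.
Only 7 k$ remain; take 7/15 of Lab S for value 18×7/15 = 8.4.
Total value = 56.4.

56.4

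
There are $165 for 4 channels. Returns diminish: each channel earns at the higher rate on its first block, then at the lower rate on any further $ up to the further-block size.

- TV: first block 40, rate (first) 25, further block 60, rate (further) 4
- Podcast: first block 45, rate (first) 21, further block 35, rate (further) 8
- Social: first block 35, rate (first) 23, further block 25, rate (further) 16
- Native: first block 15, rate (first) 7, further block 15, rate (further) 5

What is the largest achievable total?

Treat each block as its own option and order by rate: TV/first 25 > Social/first 23 > Podcast/first 21 > Social/second 16 > Podcast/second 8 > Native/first 7 > Native/second 5 > TV/second 4.
TV first at 25: fill all 40 — 125 left.
Social first at 23: fill all 35 — 90 left.
Fill Podcast first block (45 at 21) — 45 left.
Social second at 16: fill all 25 — 20 left.
Podcast second at 8: only 20 left, fill 20.
Total = 25×40 + 23×35 + 21×45 + 16×25 + 8×20 = 3310.

3310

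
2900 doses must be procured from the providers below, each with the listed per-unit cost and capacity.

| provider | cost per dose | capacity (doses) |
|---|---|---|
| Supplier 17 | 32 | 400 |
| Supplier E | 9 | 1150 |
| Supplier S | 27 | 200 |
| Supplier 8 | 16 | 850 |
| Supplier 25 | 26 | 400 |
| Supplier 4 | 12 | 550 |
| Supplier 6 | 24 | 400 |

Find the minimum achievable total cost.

38950

Fill from the cheapest provider first.
Take 1150 from Supplier E at 9 → need 1750 more.
Supplier 4 (12): use full 550 → 1200 doses to go.
Supplier 8 (16): use full 850 → 350 doses to go.
Supplier 6 at 24: take 350 of its 400 → requirement met.
Supplier 25, Supplier S, Supplier 17: unused.
Cost = 1150×9 + 550×12 + 850×16 + 350×24 = 38950.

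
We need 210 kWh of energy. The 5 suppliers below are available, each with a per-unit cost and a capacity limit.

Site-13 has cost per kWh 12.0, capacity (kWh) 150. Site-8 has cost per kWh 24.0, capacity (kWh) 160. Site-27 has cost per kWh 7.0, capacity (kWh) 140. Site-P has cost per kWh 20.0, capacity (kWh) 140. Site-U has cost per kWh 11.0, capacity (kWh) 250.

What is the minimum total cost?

Fill from the cheapest supplier first.
Take 140 from Site-27 at 7.0 → need 70 more.
Site-U at 11.0: take 70 of its 250 → requirement met.
Site-13, Site-P, Site-8: unused.
Cost = 140×7.0 + 70×11.0 = 1750.

1750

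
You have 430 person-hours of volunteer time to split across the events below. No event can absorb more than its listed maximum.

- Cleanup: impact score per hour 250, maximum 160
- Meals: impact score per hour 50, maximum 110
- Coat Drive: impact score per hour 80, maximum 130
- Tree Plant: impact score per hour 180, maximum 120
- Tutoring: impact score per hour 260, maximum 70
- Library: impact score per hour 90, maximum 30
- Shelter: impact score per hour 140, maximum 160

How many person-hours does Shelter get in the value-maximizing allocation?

80

Order the events by impact score per hour: Tutoring 260 > Cleanup 250 > Tree Plant 180 > Shelter 140 > Library 90 > Coat Drive 80 > Meals 50.
Tutoring takes 70 to reach its cap of 70 → 360 left.
Cleanup takes 160 to reach its cap of 160 → 200 left.
Tree Plant: +120 to 120 (cap) → 80 left.
Shelter: +80 (room for 160) → 80. Pool exhausted.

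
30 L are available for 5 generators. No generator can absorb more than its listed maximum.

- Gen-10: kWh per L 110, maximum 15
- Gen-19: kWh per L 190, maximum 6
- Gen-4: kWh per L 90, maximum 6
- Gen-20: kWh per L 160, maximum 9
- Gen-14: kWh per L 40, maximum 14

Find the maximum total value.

4230

Order the generators by kWh per L: Gen-19 190 > Gen-20 160 > Gen-10 110 > Gen-4 90 > Gen-14 40.
Gen-19 takes 6 to reach its cap of 6 — 24 left.
Gen-20: +9 to 9 (cap) — 15 left.
Give Gen-10 15 to hit its cap of 15 — 0 left.
Total = 110×15 + 190×6 + 160×9 = 4230.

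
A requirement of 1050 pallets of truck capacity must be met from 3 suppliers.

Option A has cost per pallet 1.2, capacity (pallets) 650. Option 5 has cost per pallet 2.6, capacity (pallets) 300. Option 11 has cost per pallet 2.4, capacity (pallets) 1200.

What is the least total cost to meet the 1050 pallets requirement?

Use suppliers in increasing cost order.
Option A at 1.2: take all 650 pallets ; 400 still needed.
Take 400 from Option 11 at 2.4 to finish.
Option 5: unused.
Cost = 650×1.2 + 400×2.4 = 1740.

1740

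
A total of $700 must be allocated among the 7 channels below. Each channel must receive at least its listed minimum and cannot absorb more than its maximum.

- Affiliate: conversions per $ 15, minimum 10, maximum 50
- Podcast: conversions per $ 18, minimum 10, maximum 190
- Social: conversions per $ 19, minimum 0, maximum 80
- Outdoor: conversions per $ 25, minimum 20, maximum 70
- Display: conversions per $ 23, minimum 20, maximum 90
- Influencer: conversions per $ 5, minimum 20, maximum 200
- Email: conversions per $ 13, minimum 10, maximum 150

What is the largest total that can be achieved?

Meeting every minimum uses 10+10+0+20+20+20+10 = 90 $, leaving 610.
Rank by conversions per $: Outdoor 25 > Display 23 > Social 19 > Podcast 18 > Affiliate 15 > Email 13 > Influencer 5.
Give Outdoor 50 more to hit its cap of 70 → 560 left.
Give Display 70 more to hit its cap of 90 → 490 left.
Social: +80 to 80 (cap) → 410 left.
Podcast: +180 to 190 (cap) → 230 left.
Give Affiliate 40 more to hit its cap of 50 → 190 left.
Email takes 140 more to reach its cap of 150 → 50 left.
Influencer has room for 180 more but only 50 remain, so it gets 70.
Total = 15×50 + 18×190 + 19×80 + 25×70 + 23×90 + 5×70 + 13×150 = 11810.

11810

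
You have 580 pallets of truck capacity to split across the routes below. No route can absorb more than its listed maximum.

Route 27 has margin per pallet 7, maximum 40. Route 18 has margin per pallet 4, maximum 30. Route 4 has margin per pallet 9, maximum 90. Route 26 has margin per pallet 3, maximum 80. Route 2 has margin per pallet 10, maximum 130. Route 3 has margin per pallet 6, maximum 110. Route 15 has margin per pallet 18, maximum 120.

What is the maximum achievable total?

Order the routes by margin per pallet: Route 15 18 > Route 2 10 > Route 4 9 > Route 27 7 > Route 3 6 > Route 18 4 > Route 26 3.
Give Route 15 120 to hit its cap of 120 → 460 left.
Route 2: +130 to 130 (cap) → 330 left.
Give Route 4 90 to hit its cap of 90 → 240 left.
Give Route 27 40 to hit its cap of 40 → 200 left.
Route 3 takes 110 to reach its cap of 110 → 90 left.
Route 18 takes 30 to reach its cap of 30 → 60 left.
Route 26: +60 (room for 80) → 60. Pool exhausted.
Total = 7×40 + 4×30 + 9×90 + 3×60 + 10×130 + 6×110 + 18×120 = 5510.

5510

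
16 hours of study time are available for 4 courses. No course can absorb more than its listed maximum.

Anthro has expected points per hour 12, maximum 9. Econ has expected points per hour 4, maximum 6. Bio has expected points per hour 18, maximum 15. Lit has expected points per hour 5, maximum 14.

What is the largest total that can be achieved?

Order the courses by expected points per hour: Bio 18 > Anthro 12 > Lit 5 > Econ 4.
Bio: +15 to 15 (cap) ; 1 left.
Anthro has room for 9 but only 1 remain, so it gets 1.
Total = 12×1 + 18×15 = 282.

282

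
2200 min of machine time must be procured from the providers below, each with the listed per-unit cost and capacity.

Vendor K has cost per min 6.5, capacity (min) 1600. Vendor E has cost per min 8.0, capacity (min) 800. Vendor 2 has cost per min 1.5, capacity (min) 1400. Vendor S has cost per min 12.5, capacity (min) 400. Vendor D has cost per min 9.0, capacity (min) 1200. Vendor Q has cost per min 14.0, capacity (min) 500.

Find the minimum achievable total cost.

7300

Fill from the cheapest provider first.
Take 1400 from Vendor 2 at 1.5 ; need 800 more.
Take 800 from Vendor K at 6.5 to finish.
Vendor E, Vendor D, Vendor S, Vendor Q: unused.
Cost = 1400×1.5 + 800×6.5 = 7300.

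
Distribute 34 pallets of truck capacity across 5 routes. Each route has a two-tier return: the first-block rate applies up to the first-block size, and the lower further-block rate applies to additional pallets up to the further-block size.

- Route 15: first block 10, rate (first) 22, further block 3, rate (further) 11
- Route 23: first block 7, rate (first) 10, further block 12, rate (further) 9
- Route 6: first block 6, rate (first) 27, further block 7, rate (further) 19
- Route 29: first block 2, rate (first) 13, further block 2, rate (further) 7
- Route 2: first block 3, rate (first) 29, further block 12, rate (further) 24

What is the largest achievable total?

Treat each block as its own option and order by rate: Route 2/T1 29 > Route 6/T1 27 > Route 2/T2 24 > Route 15/T1 22 > Route 6/T2 19 > Route 29/T1 13 > Route 15/T2 11 > Route 23/T1 10 > Route 23/T2 9 > Route 29/T2 7.
Fill Route 2 T1 block (3 at 29) → 31 left.
Route 6/T1 (27): +6 → 25 left.
Route 2/T2 (24): +12 → 13 left.
Route 15 T1 at 22: fill all 10 → 3 left.
Route 6/T2: +3 of 7 at 19; pool empty.
Total = 29×3 + 27×6 + 24×12 + 22×10 + 19×3 = 814.

814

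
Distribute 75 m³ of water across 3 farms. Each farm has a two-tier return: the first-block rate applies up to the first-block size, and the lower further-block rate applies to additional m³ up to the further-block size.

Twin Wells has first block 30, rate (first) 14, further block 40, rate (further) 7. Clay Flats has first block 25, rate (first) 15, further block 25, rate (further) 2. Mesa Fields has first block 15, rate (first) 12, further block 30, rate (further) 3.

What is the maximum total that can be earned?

1010

Rank every tier by rate: Clay Flats/T1 15 > Twin Wells/T1 14 > Mesa Fields/T1 12 > Twin Wells/T2 7 > Mesa Fields/T2 3 > Clay Flats/T2 2.
Clay Flats/T1 (15): +25 ; 50 left.
Fill Twin Wells T1 block (30 at 14) ; 20 left.
Mesa Fields/T1 (12): +15 ; 5 left.
5 remain; put them into Twin Wells T2 at 7.
Total = 15×25 + 14×30 + 12×15 + 7×5 = 1010.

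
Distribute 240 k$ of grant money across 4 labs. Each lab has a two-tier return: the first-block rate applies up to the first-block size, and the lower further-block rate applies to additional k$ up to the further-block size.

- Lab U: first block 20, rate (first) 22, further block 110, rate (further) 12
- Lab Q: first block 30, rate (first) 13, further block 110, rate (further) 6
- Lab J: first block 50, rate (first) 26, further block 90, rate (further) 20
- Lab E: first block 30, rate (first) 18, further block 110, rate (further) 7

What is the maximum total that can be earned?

Treat each block as its own option and order by rate: Lab J/T1 26 > Lab U/T1 22 > Lab J/T2 20 > Lab E/T1 18 > Lab Q/T1 13 > Lab U/T2 12 > Lab E/T2 7 > Lab Q/T2 6.
Fill Lab J T1 block (50 at 26) — 190 left.
Lab U T1 at 22: fill all 20 — 170 left.
Fill Lab J T2 block (90 at 20) — 80 left.
Fill Lab E T1 block (30 at 18) — 50 left.
Fill Lab Q T1 block (30 at 13) — 20 left.
20 remain; put them into Lab U T2 at 12.
Total = 26×50 + 22×20 + 20×90 + 18×30 + 13×30 + 12×20 = 4710.

4710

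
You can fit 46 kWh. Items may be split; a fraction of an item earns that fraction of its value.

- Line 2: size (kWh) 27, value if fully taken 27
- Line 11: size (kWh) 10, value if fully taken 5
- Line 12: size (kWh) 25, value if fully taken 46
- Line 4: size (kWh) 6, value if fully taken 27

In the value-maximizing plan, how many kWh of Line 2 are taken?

15

Best value per unit of size first: Line 4 27/6≈4.5, Line 12 46/25≈1.84, Line 2 27/27≈1, Line 11 5/10≈0.5.
Line 4: take in full, 6 kWh for value 27 → 40 left.
Take all of Line 12 (25 kWh, value 46) → 15 kWh left.
Only 15 kWh remain; take 15/27 of Line 2 for value 27×15/27 = 15.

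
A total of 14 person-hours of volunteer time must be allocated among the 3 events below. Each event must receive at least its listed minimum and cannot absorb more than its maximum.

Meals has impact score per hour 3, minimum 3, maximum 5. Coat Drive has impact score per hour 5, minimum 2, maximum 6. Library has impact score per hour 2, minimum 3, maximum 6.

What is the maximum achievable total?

Meeting every minimum uses 3+2+3 = 8 person-hours, leaving 6.
Order the events by impact score per hour: Coat Drive 5 > Meals 3 > Library 2.
Coat Drive takes 4 more to reach its cap of 6 → 2 left.
Meals takes 2 more to reach its cap of 5 → 0 left.
Total = 3×5 + 5×6 + 2×3 = 51.

51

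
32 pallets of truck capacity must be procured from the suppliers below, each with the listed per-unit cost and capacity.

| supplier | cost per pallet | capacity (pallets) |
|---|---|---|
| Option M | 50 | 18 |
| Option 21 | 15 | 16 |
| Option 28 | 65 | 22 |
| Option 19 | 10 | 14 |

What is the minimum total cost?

480

Use suppliers in increasing cost order.
Option 19 at 10: take all 14 pallets ; 18 still needed.
Option 21 at 15: take all 16 pallets ; 2 still needed.
Option M at 50: take 2 of its 18 ; requirement met.
Option 28: unused.
Cost = 14×10 + 16×15 + 2×50 = 480.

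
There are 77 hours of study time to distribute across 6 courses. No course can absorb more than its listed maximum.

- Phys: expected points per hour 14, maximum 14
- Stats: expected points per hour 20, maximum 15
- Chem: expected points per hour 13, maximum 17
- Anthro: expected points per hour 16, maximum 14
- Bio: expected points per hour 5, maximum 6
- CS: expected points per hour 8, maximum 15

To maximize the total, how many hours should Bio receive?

2

Highest expected points per hour first: Stats 20 > Anthro 16 > Phys 14 > Chem 13 > CS 8 > Bio 5.
Stats takes 15 to reach its cap of 15 ; 62 left.
Give Anthro 14 to hit its cap of 14 ; 48 left.
Phys takes 14 to reach its cap of 14 ; 34 left.
Chem takes 17 to reach its cap of 17 ; 17 left.
CS: +15 to 15 (cap) ; 2 left.
Only 2 left; Bio takes them to reach 2.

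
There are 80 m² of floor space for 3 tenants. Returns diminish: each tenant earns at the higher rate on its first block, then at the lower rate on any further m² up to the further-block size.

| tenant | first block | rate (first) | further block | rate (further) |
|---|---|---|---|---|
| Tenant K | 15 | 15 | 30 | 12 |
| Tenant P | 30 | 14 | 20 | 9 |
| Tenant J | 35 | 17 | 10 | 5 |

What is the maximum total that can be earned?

1240

Order all 6 blocks by rate: Tenant J/first 17 > Tenant K/first 15 > Tenant P/first 14 > Tenant K/second 12 > Tenant P/second 9 > Tenant J/second 5.
Fill Tenant J first block (35 at 17) ; 45 left.
Tenant K/first (15): +15 ; 30 left.
Tenant P/first (14): +30 ; 0 left.
Total = 17×35 + 15×15 + 14×30 = 1240.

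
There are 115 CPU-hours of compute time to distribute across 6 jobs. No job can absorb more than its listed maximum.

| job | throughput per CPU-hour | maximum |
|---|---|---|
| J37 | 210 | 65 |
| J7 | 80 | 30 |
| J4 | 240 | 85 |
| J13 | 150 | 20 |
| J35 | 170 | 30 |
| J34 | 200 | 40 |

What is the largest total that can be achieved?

Highest throughput per CPU-hour first: J4 240 > J37 210 > J34 200 > J35 170 > J13 150 > J7 80.
J4 takes 85 to reach its cap of 85 ; 30 left.
J37 has room for 65 but only 30 remain, so it gets 30.
Total = 210×30 + 240×85 = 26700.

26700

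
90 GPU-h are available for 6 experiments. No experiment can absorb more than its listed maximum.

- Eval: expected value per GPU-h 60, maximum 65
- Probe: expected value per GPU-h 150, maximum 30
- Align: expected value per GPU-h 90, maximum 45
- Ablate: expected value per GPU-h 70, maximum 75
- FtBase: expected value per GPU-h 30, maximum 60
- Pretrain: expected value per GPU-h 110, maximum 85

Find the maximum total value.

11100

Rank by expected value per GPU-h: Probe 150 > Pretrain 110 > Align 90 > Ablate 70 > Eval 60 > FtBase 30.
Probe takes 30 to reach its cap of 30 ; 60 left.
Pretrain: +60 (room for 85) → 60. Pool exhausted.
Total = 150×30 + 110×60 = 11100.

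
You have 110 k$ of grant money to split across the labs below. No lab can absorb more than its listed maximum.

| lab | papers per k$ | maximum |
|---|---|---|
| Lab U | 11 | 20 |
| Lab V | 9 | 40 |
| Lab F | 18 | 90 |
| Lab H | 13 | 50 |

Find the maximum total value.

Highest papers per k$ first: Lab F 18 > Lab H 13 > Lab U 11 > Lab V 9.
Lab F takes 90 to reach its cap of 90 → 20 left.
Lab H: +20 (room for 50) → 20. Pool exhausted.
Total = 18×90 + 13×20 = 1880.

1880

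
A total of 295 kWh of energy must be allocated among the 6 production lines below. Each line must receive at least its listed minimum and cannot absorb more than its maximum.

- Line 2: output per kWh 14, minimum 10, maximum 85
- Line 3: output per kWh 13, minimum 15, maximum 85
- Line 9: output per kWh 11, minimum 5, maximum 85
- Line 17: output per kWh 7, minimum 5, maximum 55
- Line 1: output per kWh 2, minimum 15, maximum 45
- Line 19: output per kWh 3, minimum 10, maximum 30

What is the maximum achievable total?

Meeting every minimum uses 10+15+5+5+15+10 = 60 kWh, leaving 235.
Rank by output per kWh: Line 2 14 > Line 3 13 > Line 9 11 > Line 17 7 > Line 19 3 > Line 1 2.
Line 2 takes 75 more to reach its cap of 85 — 160 left.
Line 3 takes 70 more to reach its cap of 85 — 90 left.
Give Line 9 80 more to hit its cap of 85 — 10 left.
Line 17 has room for 50 more but only 10 remain, so it gets 15.
Total = 14×85 + 13×85 + 11×85 + 7×15 + 2×15 + 3×10 = 3395.

3395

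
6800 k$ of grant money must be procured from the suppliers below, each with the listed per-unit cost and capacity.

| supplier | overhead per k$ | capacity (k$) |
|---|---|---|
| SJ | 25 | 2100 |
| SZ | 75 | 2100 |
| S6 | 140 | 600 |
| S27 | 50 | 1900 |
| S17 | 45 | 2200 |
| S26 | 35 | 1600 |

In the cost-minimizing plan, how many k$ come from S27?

900

Cheapest first:
SJ (25): use full 2100 → 4700 k$ to go.
Take 1600 from S26 at 35 → need 3100 more.
S17 at 45: take all 2200 k$ → 900 still needed.
Take 900 from S27 at 50 to finish.
SZ, S6: unused.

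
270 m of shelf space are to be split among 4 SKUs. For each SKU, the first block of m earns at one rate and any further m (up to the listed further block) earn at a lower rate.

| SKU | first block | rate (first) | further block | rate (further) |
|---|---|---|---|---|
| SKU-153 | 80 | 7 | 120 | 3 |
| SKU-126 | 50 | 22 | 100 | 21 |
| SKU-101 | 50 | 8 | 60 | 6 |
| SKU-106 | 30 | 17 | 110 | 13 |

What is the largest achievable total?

Order all 8 blocks by rate: SKU-126/T1 22 > SKU-126/T2 21 > SKU-106/T1 17 > SKU-106/T2 13 > SKU-101/T1 8 > SKU-153/T1 7 > SKU-101/T2 6 > SKU-153/T2 3.
SKU-126 T1 at 22: fill all 50 → 220 left.
Fill SKU-126 T2 block (100 at 21) → 120 left.
SKU-106/T1 (17): +30 → 90 left.
SKU-106 T2 at 13: only 90 left, fill 90.
Total = 22×50 + 21×100 + 17×30 + 13×90 = 4880.

4880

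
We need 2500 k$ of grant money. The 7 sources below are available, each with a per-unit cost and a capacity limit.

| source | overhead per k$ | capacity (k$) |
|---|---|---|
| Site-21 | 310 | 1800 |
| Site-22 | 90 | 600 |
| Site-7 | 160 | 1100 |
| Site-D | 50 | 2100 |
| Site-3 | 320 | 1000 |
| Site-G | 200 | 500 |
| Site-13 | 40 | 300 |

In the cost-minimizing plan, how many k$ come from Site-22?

100

Use sources in increasing cost order.
Take 300 from Site-13 at 40 ; need 2200 more.
Site-D at 50: take all 2100 k$ ; 100 still needed.
Site-22 at 90: take 100 of its 600 ; requirement met.
Site-7, Site-G, Site-21, Site-3: unused.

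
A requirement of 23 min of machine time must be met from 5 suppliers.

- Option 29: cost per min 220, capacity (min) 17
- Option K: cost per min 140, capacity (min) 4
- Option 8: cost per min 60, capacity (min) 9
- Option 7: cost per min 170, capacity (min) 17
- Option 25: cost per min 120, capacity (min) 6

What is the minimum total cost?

2500

Cheapest first:
Take 9 from Option 8 at 60 ; need 14 more.
Take 6 from Option 25 at 120 ; need 8 more.
Option K at 140: take all 4 min ; 4 still needed.
Option 7 at 170: take 4 of its 17 ; requirement met.
Option 29: unused.
Cost = 9×60 + 6×120 + 4×140 + 4×170 = 2500.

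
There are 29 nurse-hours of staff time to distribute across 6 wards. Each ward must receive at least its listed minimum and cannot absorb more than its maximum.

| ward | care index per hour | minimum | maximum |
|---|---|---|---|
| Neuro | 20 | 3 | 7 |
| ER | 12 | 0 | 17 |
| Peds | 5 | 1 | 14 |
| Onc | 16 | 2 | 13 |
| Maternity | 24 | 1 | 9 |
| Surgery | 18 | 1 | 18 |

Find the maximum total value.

Meeting every minimum uses 3+0+1+2+1+1 = 8 nurse-hours, leaving 21.
Rank by care index per hour: Maternity 24 > Neuro 20 > Surgery 18 > Onc 16 > ER 12 > Peds 5.
Maternity takes 8 more to reach its cap of 9 ; 13 left.
Give Neuro 4 more to hit its cap of 7 ; 9 left.
Surgery has room for 17 more but only 9 remain, so it gets 10.
Total = 20×7 + 5×1 + 16×2 + 24×9 + 18×10 = 573.

573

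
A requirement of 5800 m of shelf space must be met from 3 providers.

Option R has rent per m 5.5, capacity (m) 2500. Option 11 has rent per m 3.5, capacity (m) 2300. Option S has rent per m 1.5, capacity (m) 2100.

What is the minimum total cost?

18900

Use providers in increasing cost order.
Option S at 1.5: take all 2100 m ; 3700 still needed.
Take 2300 from Option 11 at 3.5 ; need 1400 more.
Option R (5.5): take the remaining 1400 ; done.
Cost = 2100×1.5 + 2300×3.5 + 1400×5.5 = 18900.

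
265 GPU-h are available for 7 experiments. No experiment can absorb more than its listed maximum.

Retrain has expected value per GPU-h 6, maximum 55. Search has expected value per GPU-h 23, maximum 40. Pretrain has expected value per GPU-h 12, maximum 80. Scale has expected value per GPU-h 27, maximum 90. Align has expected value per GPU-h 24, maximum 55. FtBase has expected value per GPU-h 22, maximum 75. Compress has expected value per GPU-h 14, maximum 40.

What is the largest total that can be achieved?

6390

Rank by expected value per GPU-h: Scale 27 > Align 24 > Search 23 > FtBase 22 > Compress 14 > Pretrain 12 > Retrain 6.
Give Scale 90 to hit its cap of 90 → 175 left.
Align takes 55 to reach its cap of 55 → 120 left.
Search takes 40 to reach its cap of 40 → 80 left.
FtBase takes 75 to reach its cap of 75 → 5 left.
Only 5 left; Compress takes them to reach 5.
Total = 23×40 + 27×90 + 24×55 + 22×75 + 14×5 = 6390.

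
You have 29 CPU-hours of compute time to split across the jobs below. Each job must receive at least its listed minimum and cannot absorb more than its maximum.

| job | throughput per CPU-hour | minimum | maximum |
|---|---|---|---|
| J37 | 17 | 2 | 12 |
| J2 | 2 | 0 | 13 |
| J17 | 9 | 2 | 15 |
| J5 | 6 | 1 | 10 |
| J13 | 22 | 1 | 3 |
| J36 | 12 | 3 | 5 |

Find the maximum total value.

Meeting every minimum uses 2+0+2+1+1+3 = 9 CPU-hours, leaving 20.
Order the jobs by throughput per CPU-hour: J13 22 > J37 17 > J36 12 > J17 9 > J5 6 > J2 2.
J13: +2 to 3 (cap) ; 18 left.
J37: +10 to 12 (cap) ; 8 left.
J36: +2 to 5 (cap) ; 6 left.
Only 6 left; J17 takes them to reach 8.
Total = 17×12 + 9×8 + 6×1 + 22×3 + 12×5 = 408.

408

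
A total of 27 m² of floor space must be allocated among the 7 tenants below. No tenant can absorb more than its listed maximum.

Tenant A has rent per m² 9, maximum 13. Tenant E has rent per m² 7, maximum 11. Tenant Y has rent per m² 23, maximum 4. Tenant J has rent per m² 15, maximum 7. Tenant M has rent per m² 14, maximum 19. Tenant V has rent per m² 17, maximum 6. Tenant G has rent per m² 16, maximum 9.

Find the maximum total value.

Order the tenants by rent per m²: Tenant Y 23 > Tenant V 17 > Tenant G 16 > Tenant J 15 > Tenant M 14 > Tenant A 9 > Tenant E 7.
Tenant Y takes 4 to reach its cap of 4 → 23 left.
Tenant V: +6 to 6 (cap) → 17 left.
Tenant G: +9 to 9 (cap) → 8 left.
Tenant J: +7 to 7 (cap) → 1 left.
Only 1 left; Tenant M takes them to reach 1.
Total = 23×4 + 15×7 + 14×1 + 17×6 + 16×9 = 457.

457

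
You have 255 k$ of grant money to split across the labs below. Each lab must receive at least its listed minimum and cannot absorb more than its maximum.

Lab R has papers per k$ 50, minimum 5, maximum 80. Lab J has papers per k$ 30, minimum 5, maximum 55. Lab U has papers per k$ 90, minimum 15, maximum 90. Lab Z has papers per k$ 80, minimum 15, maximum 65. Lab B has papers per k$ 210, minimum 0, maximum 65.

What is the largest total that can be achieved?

28600

Meeting every minimum uses 5+5+15+15+0 = 40 k$, leaving 215.
Order the labs by papers per k$: Lab B 210 > Lab U 90 > Lab Z 80 > Lab R 50 > Lab J 30.
Lab B takes 65 more to reach its cap of 65 ; 150 left.
Give Lab U 75 more to hit its cap of 90 ; 75 left.
Lab Z takes 50 more to reach its cap of 65 ; 25 left.
Lab R: +25 (room for 75) → 30. Pool exhausted.
Total = 50×30 + 30×5 + 90×90 + 80×65 + 210×65 = 28600.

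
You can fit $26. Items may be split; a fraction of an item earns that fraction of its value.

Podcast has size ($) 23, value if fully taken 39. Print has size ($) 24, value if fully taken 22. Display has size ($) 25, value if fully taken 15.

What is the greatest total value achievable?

Sort by value density: Podcast 39/23≈1.7, Print 22/24≈0.917, Display 15/25≈0.6.
Podcast: take in full, 23 $ for value 39 → 3 left.
3 $ left: a 3/24 share of Print gives 22×3/24 = 2.75.
Total value = 41.75.

41.75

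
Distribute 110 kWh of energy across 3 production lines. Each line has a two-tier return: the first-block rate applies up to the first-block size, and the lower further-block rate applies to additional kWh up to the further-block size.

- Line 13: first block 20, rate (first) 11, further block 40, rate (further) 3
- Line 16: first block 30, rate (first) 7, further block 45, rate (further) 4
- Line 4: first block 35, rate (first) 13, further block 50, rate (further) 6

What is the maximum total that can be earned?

1035

Treat each block as its own option and order by rate: Line 4/first 13 > Line 13/first 11 > Line 16/first 7 > Line 4/second 6 > Line 16/second 4 > Line 13/second 3.
Line 4 first at 13: fill all 35 ; 75 left.
Fill Line 13 first block (20 at 11) ; 55 left.
Fill Line 16 first block (30 at 7) ; 25 left.
Line 4/second: +25 of 50 at 6; pool empty.
Total = 13×35 + 11×20 + 7×30 + 6×25 = 1035.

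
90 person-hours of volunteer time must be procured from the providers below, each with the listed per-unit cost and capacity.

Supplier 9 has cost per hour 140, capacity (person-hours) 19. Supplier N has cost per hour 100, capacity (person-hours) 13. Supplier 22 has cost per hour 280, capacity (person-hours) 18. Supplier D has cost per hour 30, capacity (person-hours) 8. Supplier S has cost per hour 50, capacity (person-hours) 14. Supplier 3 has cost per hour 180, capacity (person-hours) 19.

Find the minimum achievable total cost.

Fill from the cheapest provider first.
Take 8 from Supplier D at 30 — need 82 more.
Supplier S at 50: take all 14 person-hours — 68 still needed.
Supplier N at 100: take all 13 person-hours — 55 still needed.
Supplier 9 at 140: take all 19 person-hours — 36 still needed.
Take 19 from Supplier 3 at 180 — need 17 more.
Supplier 22 at 280: take 17 of its 18 — requirement met.
Cost = 8×30 + 14×50 + 13×100 + 19×140 + 19×180 + 17×280 = 13080.

13080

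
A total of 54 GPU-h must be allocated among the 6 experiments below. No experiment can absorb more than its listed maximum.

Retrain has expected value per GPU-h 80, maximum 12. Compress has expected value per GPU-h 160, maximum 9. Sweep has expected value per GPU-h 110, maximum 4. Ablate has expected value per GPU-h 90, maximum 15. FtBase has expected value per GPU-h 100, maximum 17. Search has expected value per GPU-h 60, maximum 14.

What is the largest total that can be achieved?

Rank by expected value per GPU-h: Compress 160 > Sweep 110 > FtBase 100 > Ablate 90 > Retrain 80 > Search 60.
Give Compress 9 to hit its cap of 9 → 45 left.
Sweep: +4 to 4 (cap) → 41 left.
Give FtBase 17 to hit its cap of 17 → 24 left.
Give Ablate 15 to hit its cap of 15 → 9 left.
Retrain has room for 12 but only 9 remain, so it gets 9.
Total = 80×9 + 160×9 + 110×4 + 90×15 + 100×17 = 5650.

5650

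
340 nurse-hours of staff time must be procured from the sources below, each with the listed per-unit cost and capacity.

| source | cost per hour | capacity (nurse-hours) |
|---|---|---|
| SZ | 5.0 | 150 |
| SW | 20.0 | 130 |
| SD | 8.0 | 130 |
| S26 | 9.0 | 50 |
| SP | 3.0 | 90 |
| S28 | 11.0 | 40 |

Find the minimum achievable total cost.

Use sources in increasing cost order.
SP at 3.0: take all 90 nurse-hours → 250 still needed.
SZ at 5.0: take all 150 nurse-hours → 100 still needed.
Take 100 from SD at 8.0 to finish.
S26, S28, SW: unused.
Cost = 90×3.0 + 150×5.0 + 100×8.0 = 1820.

1820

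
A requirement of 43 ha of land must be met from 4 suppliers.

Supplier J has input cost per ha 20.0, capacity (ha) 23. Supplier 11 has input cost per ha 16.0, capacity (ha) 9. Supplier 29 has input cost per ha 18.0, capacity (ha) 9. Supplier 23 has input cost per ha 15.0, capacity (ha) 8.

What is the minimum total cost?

Fill from the cheapest supplier first.
Take 8 from Supplier 23 at 15.0 ; need 35 more.
Supplier 11 at 16.0: take all 9 ha ; 26 still needed.
Supplier 29 at 18.0: take all 9 ha ; 17 still needed.
Take 17 from Supplier J at 20.0 to finish.
Cost = 8×15.0 + 9×16.0 + 9×18.0 + 17×20.0 = 766.

766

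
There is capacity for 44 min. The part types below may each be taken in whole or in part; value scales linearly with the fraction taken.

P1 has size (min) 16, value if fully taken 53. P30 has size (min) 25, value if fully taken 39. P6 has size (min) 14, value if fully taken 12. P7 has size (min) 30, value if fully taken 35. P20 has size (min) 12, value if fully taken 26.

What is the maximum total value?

103.96

Sort by value density: P1 53/16≈3.31, P20 26/12≈2.17, P30 39/25≈1.56, P7 35/30≈1.17, P6 12/14≈0.857.
P1: take in full, 16 min for value 53 ; 28 left.
Take all of P20 (12 min, value 26) ; 16 min left.
Fill the last 16 min with part of P30: 16/25 of it earns 24.96.
Total value = 103.96.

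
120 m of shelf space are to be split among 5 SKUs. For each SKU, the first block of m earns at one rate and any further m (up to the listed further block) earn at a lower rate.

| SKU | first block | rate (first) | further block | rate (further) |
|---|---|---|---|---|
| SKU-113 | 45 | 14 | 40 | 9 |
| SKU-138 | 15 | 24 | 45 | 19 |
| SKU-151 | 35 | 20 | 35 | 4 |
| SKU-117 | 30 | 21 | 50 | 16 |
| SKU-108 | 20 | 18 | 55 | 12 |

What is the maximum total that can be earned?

Order all 10 blocks by rate: SKU-138/tier1 24 > SKU-117/tier1 21 > SKU-151/tier1 20 > SKU-138/tier2 19 > SKU-108/tier1 18 > SKU-117/tier2 16 > SKU-113/tier1 14 > SKU-108/tier2 12 > SKU-113/tier2 9 > SKU-151/tier2 4.
SKU-138 tier1 at 24: fill all 15 ; 105 left.
Fill SKU-117 tier1 block (30 at 21) ; 75 left.
SKU-151 tier1 at 20: fill all 35 ; 40 left.
40 remain; put them into SKU-138 tier2 at 19.
Total = 24×15 + 21×30 + 20×35 + 19×40 = 2450.

2450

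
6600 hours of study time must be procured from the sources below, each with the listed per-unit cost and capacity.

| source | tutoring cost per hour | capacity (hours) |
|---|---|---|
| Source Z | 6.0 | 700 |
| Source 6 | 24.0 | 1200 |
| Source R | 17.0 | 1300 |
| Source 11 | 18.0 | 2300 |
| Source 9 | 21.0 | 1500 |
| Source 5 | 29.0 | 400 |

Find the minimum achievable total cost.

Fill from the cheapest source first.
Take 700 from Source Z at 6.0 — need 5900 more.
Source R (17.0): use full 1300 — 4600 hours to go.
Source 11 at 18.0: take all 2300 hours — 2300 still needed.
Source 9 (21.0): use full 1500 — 800 hours to go.
Source 6 (24.0): take the remaining 800 — done.
Source 5: unused.
Cost = 700×6.0 + 1300×17.0 + 2300×18.0 + 1500×21.0 + 800×24.0 = 118400.

118400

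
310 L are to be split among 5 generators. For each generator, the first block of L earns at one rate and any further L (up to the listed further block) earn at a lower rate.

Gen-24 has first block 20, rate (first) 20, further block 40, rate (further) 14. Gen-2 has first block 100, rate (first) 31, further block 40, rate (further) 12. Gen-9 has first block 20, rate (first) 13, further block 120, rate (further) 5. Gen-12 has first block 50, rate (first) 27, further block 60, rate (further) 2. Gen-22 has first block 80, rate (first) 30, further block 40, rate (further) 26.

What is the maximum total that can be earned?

8570

Treat each block as its own option and order by rate: Gen-2/first 31 > Gen-22/first 30 > Gen-12/first 27 > Gen-22/second 26 > Gen-24/first 20 > Gen-24/second 14 > Gen-9/first 13 > Gen-2/second 12 > Gen-9/second 5 > Gen-12/second 2.
Fill Gen-2 first block (100 at 31) → 210 left.
Fill Gen-22 first block (80 at 30) → 130 left.
Gen-12/first (27): +50 → 80 left.
Gen-22 second at 26: fill all 40 → 40 left.
Gen-24/first (20): +20 → 20 left.
20 remain; put them into Gen-24 second at 14.
Total = 31×100 + 30×80 + 27×50 + 26×40 + 20×20 + 14×20 = 8570.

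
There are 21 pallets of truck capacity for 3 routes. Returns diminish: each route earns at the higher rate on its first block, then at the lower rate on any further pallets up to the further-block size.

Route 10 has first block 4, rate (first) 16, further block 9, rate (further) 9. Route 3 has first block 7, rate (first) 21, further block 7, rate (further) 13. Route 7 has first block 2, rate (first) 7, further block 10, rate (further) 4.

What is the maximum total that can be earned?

Order all 6 blocks by rate: Route 3/T1 21 > Route 10/T1 16 > Route 3/T2 13 > Route 10/T2 9 > Route 7/T1 7 > Route 7/T2 4.
Route 3/T1 (21): +7 → 14 left.
Route 10/T1 (16): +4 → 10 left.
Fill Route 3 T2 block (7 at 13) → 3 left.
Route 10 T2 at 9: only 3 left, fill 3.
Total = 21×7 + 16×4 + 13×7 + 9×3 = 329.

329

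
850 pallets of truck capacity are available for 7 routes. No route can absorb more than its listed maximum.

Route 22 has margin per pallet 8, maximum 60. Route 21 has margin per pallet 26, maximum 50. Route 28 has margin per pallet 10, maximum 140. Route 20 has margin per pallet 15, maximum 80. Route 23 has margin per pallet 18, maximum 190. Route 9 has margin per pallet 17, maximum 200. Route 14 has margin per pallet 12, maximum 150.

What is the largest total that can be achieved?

Order the routes by margin per pallet: Route 21 26 > Route 23 18 > Route 9 17 > Route 20 15 > Route 14 12 > Route 28 10 > Route 22 8.
Route 21: +50 to 50 (cap) ; 800 left.
Route 23 takes 190 to reach its cap of 190 ; 610 left.
Give Route 9 200 to hit its cap of 200 ; 410 left.
Route 20: +80 to 80 (cap) ; 330 left.
Route 14: +150 to 150 (cap) ; 180 left.
Route 28 takes 140 to reach its cap of 140 ; 40 left.
Route 22 has room for 60 but only 40 remain, so it gets 40.
Total = 8×40 + 26×50 + 10×140 + 15×80 + 18×190 + 17×200 + 12×150 = 12840.

12840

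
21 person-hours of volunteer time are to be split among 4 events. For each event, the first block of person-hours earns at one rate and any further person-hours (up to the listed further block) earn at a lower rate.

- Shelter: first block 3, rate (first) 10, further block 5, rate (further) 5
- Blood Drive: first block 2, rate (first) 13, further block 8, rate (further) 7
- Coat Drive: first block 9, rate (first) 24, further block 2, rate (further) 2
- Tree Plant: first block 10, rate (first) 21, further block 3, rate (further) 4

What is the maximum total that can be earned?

Treat each block as its own option and order by rate: Coat Drive/T1 24 > Tree Plant/T1 21 > Blood Drive/T1 13 > Shelter/T1 10 > Blood Drive/T2 7 > Shelter/T2 5 > Tree Plant/T2 4 > Coat Drive/T2 2.
Coat Drive T1 at 24: fill all 9 ; 12 left.
Tree Plant T1 at 21: fill all 10 ; 2 left.
Blood Drive/T1 (13): +2 ; 0 left.
Total = 24×9 + 21×10 + 13×2 = 452.

452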